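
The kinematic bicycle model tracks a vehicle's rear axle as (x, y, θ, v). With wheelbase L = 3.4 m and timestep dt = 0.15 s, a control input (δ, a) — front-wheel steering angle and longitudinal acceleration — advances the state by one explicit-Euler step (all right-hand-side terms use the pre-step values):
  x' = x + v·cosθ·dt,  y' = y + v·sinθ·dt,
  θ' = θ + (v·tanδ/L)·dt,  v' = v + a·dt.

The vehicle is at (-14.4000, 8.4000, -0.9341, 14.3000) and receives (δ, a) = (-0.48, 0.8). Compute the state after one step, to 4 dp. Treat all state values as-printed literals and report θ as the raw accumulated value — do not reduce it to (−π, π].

(-13.1247, 6.6753, -1.2625, 14.4200)

x' = -14.4000 + 14.3000·cos(-0.9341)·0.15 = -13.1247
y' = 8.4000 + 14.3000·sin(-0.9341)·0.15 = 6.6753
θ' = -0.9341 + (14.3000/3.4)·tan(-0.48)·0.15 = -1.2625
v' = 14.3000 + 0.8000·0.15 = 14.4200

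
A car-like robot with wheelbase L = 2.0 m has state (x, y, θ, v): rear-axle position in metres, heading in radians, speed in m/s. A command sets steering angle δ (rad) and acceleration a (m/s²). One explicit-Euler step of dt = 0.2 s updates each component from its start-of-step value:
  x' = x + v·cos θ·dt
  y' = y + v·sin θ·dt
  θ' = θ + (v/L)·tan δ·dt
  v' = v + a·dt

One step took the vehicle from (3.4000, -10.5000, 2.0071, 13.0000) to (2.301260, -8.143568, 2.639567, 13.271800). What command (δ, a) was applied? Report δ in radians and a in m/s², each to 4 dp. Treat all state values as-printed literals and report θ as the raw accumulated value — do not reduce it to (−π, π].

a = (v'−v)/dt = (0.271800)/0.2 = 1.3590
Δθ = θ'−θ = 0.632467;  (v·dt/L) = 13.0000·0.2/2.0 = 1.300000
tan δ = Δθ·L/(v·dt) = 0.486513  →  δ = 0.4528

δ = 0.4528, a = 1.3590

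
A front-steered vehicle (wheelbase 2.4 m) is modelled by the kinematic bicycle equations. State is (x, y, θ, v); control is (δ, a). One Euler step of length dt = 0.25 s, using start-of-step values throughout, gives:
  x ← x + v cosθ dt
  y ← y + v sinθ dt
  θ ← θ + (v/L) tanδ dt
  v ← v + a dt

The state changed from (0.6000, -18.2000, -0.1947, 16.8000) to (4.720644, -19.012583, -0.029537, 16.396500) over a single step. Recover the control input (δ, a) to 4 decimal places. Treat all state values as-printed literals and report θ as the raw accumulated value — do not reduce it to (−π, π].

δ = 0.0941, a = -1.6140

a = (v'−v)/dt = (-0.403500)/0.25 = -1.6140
Δθ = θ'−θ = 0.165163;  (v·dt/L) = 16.8000·0.25/2.4 = 1.750000
tan δ = Δθ·L/(v·dt) = 0.094379  →  δ = 0.0941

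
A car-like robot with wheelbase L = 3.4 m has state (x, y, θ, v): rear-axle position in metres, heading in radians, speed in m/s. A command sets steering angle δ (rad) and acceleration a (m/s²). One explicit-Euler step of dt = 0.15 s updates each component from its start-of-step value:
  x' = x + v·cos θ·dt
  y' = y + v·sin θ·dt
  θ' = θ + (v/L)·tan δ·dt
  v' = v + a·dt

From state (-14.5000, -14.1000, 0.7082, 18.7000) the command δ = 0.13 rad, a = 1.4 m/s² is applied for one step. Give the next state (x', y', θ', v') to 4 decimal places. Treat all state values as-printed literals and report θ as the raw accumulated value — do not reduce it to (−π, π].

(-12.3695, -12.2754, 0.8161, 18.9100)

x' = -14.5000 + 18.7000·cos(0.7082)·0.15 = -12.3695
y' = -14.1000 + 18.7000·sin(0.7082)·0.15 = -12.2754
θ' = 0.7082 + (18.7000/3.4)·tan(0.13)·0.15 = 0.8161
v' = 18.7000 + 1.4000·0.15 = 18.9100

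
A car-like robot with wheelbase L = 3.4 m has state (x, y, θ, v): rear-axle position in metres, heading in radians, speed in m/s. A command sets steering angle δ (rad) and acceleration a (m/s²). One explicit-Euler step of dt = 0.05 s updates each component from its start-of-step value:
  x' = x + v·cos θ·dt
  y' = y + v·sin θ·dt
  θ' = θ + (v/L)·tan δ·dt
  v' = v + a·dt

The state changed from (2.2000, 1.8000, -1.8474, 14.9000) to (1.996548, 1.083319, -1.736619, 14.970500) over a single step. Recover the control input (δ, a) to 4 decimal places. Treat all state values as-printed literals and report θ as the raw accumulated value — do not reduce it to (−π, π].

a = (v'−v)/dt = (0.070500)/0.05 = 1.4100
Δθ = θ'−θ = 0.110781;  (v·dt/L) = 14.9000·0.05/3.4 = 0.219118
tan δ = Δθ·L/(v·dt) = 0.505578  →  δ = 0.4681

δ = 0.4681, a = 1.4100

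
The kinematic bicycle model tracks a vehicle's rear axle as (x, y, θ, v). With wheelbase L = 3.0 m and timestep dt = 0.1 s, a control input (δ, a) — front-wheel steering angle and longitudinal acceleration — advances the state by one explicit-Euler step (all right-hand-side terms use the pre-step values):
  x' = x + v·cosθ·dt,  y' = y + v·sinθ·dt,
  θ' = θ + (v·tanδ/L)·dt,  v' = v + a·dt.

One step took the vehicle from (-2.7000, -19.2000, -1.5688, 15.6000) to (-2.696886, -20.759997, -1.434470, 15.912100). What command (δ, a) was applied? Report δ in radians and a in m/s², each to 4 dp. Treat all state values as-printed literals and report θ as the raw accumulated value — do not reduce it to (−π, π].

δ = 0.2528, a = 3.1210

a = (v'−v)/dt = (0.312100)/0.1 = 3.1210
Δθ = θ'−θ = 0.134330;  (v·dt/L) = 15.6000·0.1/3.0 = 0.520000
tan δ = Δθ·L/(v·dt) = 0.258327  →  δ = 0.2528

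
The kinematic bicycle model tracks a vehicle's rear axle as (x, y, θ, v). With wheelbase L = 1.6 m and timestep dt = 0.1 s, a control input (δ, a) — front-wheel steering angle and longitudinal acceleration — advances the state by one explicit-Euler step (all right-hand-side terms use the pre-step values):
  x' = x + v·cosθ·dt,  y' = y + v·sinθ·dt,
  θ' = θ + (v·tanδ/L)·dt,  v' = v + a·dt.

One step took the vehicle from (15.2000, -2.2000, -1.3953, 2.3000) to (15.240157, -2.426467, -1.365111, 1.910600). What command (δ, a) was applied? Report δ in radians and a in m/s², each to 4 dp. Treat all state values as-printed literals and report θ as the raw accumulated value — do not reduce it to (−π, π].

δ = 0.2070, a = -3.8940

a = (v'−v)/dt = (-0.389400)/0.1 = -3.8940
Δθ = θ'−θ = 0.030189;  (v·dt/L) = 2.3000·0.1/1.6 = 0.143750
tan δ = Δθ·L/(v·dt) = 0.210010  →  δ = 0.2070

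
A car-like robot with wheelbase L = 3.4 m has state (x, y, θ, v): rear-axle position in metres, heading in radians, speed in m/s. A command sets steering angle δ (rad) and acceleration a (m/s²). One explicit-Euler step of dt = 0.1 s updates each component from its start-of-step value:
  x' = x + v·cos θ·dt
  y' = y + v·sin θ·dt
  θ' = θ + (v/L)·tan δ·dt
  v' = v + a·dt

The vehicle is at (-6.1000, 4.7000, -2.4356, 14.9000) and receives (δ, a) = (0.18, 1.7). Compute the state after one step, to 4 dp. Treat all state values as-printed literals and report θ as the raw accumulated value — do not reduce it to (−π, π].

x' = -6.1000 + 14.9000·cos(-2.4356)·0.1 = -7.2338
y' = 4.7000 + 14.9000·sin(-2.4356)·0.1 = 3.7333
θ' = -2.4356 + (14.9000/3.4)·tan(0.18)·0.1 = -2.3559
v' = 14.9000 + 1.7000·0.1 = 15.0700

(-7.2338, 3.7333, -2.3559, 15.0700)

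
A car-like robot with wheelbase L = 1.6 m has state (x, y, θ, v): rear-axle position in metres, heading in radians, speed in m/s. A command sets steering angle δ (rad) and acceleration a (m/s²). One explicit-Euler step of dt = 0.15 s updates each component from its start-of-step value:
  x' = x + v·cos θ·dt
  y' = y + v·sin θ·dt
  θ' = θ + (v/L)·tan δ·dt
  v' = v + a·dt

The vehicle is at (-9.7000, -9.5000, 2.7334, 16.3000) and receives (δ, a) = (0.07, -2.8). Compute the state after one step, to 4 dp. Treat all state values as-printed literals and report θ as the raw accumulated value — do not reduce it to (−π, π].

(-11.9441, -8.5295, 2.8405, 15.8800)

x' = -9.7000 + 16.3000·cos(2.7334)·0.15 = -11.9441
y' = -9.5000 + 16.3000·sin(2.7334)·0.15 = -8.5295
θ' = 2.7334 + (16.3000/1.6)·tan(0.07)·0.15 = 2.8405
v' = 16.3000 − 2.8000·0.15 = 15.8800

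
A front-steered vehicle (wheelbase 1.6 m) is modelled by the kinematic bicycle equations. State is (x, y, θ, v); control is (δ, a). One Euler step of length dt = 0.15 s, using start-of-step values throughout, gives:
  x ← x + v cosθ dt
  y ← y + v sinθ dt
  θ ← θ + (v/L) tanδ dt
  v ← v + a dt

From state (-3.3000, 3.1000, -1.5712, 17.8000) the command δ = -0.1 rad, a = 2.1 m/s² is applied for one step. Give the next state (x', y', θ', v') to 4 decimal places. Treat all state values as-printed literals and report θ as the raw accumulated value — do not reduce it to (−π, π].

(-3.3011, 0.4300, -1.7386, 18.1150)

x' = -3.3000 + 17.8000·cos(-1.5712)·0.15 = -3.3011
y' = 3.1000 + 17.8000·sin(-1.5712)·0.15 = 0.4300
θ' = -1.5712 + (17.8000/1.6)·tan(-0.1)·0.15 = -1.7386
v' = 17.8000 + 2.1000·0.15 = 18.1150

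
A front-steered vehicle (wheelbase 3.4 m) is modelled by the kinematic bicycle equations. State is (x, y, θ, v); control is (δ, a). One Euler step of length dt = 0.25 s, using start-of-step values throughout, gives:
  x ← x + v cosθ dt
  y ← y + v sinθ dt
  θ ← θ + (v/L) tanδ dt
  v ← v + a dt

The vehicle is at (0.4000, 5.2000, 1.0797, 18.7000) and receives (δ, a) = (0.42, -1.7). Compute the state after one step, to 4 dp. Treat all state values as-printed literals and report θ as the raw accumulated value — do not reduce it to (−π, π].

x' = 0.4000 + 18.7000·cos(1.0797)·0.25 = 2.6047
y' = 5.2000 + 18.7000·sin(1.0797)·0.25 = 9.3225
θ' = 1.0797 + (18.7000/3.4)·tan(0.42)·0.25 = 1.6937
v' = 18.7000 − 1.7000·0.25 = 18.2750

(2.6047, 9.3225, 1.6937, 18.2750)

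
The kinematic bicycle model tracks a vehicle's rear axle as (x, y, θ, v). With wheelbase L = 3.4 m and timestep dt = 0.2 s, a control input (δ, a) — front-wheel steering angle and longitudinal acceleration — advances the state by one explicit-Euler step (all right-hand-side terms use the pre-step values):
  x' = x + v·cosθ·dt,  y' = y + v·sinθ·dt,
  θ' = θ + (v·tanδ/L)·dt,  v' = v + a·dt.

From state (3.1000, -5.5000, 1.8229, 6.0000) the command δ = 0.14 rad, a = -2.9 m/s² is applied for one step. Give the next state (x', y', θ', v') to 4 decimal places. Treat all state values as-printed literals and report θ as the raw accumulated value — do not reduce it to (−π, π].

(2.8007, -4.3379, 1.8726, 5.4200)

x' = 3.1000 + 6.0000·cos(1.8229)·0.2 = 2.8007
y' = -5.5000 + 6.0000·sin(1.8229)·0.2 = -4.3379
θ' = 1.8229 + (6.0000/3.4)·tan(0.14)·0.2 = 1.8726
v' = 6.0000 − 2.9000·0.2 = 5.4200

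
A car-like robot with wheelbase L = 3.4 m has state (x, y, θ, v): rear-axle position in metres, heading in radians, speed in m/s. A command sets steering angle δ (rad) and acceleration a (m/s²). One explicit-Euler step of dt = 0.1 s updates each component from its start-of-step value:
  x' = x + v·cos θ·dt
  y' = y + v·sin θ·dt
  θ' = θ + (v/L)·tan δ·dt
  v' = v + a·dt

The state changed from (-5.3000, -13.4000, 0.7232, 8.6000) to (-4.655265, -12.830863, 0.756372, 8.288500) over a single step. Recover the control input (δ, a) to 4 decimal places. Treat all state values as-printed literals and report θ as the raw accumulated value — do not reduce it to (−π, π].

a = (v'−v)/dt = (-0.311500)/0.1 = -3.1150
Δθ = θ'−θ = 0.033172;  (v·dt/L) = 8.6000·0.1/3.4 = 0.252941
tan δ = Δθ·L/(v·dt) = 0.131145  →  δ = 0.1304

δ = 0.1304, a = -3.1150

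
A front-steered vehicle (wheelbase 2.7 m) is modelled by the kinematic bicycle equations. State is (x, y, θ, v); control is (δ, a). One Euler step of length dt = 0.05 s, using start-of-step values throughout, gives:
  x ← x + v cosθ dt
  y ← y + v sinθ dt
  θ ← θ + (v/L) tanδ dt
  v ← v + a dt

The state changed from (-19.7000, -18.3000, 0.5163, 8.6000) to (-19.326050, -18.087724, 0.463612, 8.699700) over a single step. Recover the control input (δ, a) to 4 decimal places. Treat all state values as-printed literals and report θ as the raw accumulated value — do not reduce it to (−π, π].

a = (v'−v)/dt = (0.099700)/0.05 = 1.9940
Δθ = θ'−θ = -0.052688;  (v·dt/L) = 8.6000·0.05/2.7 = 0.159259
tan δ = Δθ·L/(v·dt) = -0.330832  →  δ = -0.3195

δ = -0.3195, a = 1.9940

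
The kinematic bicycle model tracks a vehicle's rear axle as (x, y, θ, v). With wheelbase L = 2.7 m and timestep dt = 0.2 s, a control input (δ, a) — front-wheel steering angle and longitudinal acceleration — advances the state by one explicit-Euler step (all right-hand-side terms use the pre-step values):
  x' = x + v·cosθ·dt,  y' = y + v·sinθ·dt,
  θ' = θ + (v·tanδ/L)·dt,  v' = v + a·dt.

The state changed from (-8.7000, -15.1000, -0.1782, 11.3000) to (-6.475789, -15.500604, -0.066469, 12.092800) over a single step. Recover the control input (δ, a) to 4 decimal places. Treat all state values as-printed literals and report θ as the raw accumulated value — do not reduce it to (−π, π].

a = (v'−v)/dt = (0.792800)/0.2 = 3.9640
Δθ = θ'−θ = 0.111731;  (v·dt/L) = 11.3000·0.2/2.7 = 0.837037
tan δ = Δθ·L/(v·dt) = 0.133484  →  δ = 0.1327

δ = 0.1327, a = 3.9640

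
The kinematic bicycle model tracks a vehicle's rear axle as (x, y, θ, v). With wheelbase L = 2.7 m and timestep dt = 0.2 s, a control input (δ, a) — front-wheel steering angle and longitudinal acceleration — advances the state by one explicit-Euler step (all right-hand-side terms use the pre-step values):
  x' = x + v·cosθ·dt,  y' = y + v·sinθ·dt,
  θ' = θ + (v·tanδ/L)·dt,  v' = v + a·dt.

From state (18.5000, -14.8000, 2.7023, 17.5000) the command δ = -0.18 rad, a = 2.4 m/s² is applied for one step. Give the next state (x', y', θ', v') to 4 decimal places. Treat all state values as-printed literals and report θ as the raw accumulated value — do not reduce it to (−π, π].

x' = 18.5000 + 17.5000·cos(2.7023)·0.2 = 15.3323
y' = -14.8000 + 17.5000·sin(2.7023)·0.2 = -13.3115
θ' = 2.7023 + (17.5000/2.7)·tan(-0.18)·0.2 = 2.4664
v' = 17.5000 + 2.4000·0.2 = 17.9800

(15.3323, -13.3115, 2.4664, 17.9800)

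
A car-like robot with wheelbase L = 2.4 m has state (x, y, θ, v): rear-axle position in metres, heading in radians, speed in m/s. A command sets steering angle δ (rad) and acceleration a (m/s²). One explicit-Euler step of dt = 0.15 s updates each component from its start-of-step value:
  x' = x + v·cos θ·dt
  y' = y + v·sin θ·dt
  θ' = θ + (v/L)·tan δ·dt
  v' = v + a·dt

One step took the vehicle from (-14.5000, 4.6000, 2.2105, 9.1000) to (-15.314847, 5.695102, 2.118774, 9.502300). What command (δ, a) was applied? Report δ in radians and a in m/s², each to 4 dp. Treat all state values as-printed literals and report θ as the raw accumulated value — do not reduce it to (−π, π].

δ = -0.1599, a = 2.6820

a = (v'−v)/dt = (0.402300)/0.15 = 2.6820
Δθ = θ'−θ = -0.091726;  (v·dt/L) = 9.1000·0.15/2.4 = 0.568750
tan δ = Δθ·L/(v·dt) = -0.161276  →  δ = -0.1599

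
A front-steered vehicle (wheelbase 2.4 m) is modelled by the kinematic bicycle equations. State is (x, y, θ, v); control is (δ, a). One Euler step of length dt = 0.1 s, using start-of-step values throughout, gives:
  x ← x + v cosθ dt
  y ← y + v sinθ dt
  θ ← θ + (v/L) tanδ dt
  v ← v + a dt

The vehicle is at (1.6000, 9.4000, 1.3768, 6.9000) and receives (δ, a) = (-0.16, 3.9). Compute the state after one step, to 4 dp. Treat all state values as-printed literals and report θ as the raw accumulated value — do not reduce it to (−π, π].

x' = 1.6000 + 6.9000·cos(1.3768)·0.1 = 1.7330
y' = 9.4000 + 6.9000·sin(1.3768)·0.1 = 10.0771
θ' = 1.3768 + (6.9000/2.4)·tan(-0.16)·0.1 = 1.3304
v' = 6.9000 + 3.9000·0.1 = 7.2900

(1.7330, 10.0771, 1.3304, 7.2900)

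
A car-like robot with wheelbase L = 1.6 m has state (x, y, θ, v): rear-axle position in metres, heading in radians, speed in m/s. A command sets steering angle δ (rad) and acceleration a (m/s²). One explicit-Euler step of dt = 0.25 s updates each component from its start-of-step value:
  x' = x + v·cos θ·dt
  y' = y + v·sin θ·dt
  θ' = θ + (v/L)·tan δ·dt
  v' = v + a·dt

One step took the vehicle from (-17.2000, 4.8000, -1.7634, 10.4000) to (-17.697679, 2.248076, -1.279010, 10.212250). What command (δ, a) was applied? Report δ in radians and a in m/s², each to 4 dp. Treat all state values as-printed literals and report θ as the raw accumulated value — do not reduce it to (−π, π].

δ = 0.2897, a = -0.7510

a = (v'−v)/dt = (-0.187750)/0.25 = -0.7510
Δθ = θ'−θ = 0.484390;  (v·dt/L) = 10.4000·0.25/1.6 = 1.625000
tan δ = Δθ·L/(v·dt) = 0.298086  →  δ = 0.2897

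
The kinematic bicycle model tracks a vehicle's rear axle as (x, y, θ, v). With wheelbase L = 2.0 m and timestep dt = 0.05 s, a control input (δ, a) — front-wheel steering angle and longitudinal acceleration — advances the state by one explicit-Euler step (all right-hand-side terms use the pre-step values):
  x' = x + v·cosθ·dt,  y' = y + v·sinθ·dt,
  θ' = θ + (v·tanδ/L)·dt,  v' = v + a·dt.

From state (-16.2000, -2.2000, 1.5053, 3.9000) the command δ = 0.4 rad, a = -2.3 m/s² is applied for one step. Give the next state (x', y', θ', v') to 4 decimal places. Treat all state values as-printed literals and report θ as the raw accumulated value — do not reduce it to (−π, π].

(-16.1872, -2.0054, 1.5465, 3.7850)

x' = -16.2000 + 3.9000·cos(1.5053)·0.05 = -16.1872
y' = -2.2000 + 3.9000·sin(1.5053)·0.05 = -2.0054
θ' = 1.5053 + (3.9000/2.0)·tan(0.4)·0.05 = 1.5465
v' = 3.9000 − 2.3000·0.05 = 3.7850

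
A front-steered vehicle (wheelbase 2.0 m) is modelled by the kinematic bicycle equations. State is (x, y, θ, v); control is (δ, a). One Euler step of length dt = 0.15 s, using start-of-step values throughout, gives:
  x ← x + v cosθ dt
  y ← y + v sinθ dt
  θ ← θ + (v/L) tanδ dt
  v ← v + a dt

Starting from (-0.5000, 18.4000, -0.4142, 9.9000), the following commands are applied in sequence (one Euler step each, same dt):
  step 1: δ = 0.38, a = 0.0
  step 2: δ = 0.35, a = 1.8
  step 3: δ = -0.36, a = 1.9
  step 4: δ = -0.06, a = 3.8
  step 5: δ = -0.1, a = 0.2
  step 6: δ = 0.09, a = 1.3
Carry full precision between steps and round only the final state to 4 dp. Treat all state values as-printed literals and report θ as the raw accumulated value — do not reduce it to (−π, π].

(8.6237, 16.9224, -0.1889, 11.2500)

after step 1 (δ=0.38, a=0.0): (0.859426, 17.802350, -0.117636, 9.900000)
after step 2 (δ=0.35, a=1.8): (2.334163, 17.628063, 0.153398, 10.170000)
after step 3 (δ=-0.36, a=1.9): (3.841750, 17.861155, -0.133704, 10.455000)
after step 4 (δ=-0.06, a=3.8): (5.396004, 17.652098, -0.180808, 11.025000)
after step 5 (δ=-0.1, a=0.2): (7.022795, 17.354714, -0.263772, 11.055000)
after step 6 (δ=0.09, a=1.3): (8.623692, 16.922369, -0.188949, 11.250000)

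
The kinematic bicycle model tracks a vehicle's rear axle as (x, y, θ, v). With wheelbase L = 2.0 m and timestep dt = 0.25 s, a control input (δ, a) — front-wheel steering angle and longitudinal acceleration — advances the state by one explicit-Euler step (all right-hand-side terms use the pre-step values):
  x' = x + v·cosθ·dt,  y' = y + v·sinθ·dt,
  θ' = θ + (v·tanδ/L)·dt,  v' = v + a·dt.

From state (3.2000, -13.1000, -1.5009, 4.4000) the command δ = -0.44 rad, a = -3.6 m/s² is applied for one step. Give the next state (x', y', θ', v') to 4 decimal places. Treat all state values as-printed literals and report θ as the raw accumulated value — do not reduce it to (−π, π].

x' = 3.2000 + 4.4000·cos(-1.5009)·0.25 = 3.2768
y' = -13.1000 + 4.4000·sin(-1.5009)·0.25 = -14.1973
θ' = -1.5009 + (4.4000/2.0)·tan(-0.44)·0.25 = -1.7598
v' = 4.4000 − 3.6000·0.25 = 3.5000

(3.2768, -14.1973, -1.7598, 3.5000)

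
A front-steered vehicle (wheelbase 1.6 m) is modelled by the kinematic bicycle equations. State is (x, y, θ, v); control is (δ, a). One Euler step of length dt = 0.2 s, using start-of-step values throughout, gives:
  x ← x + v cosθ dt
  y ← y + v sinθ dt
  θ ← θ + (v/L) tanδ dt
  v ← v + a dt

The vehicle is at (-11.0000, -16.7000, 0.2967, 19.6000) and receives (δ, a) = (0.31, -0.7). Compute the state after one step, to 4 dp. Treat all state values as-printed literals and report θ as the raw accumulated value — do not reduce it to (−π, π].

(-7.2513, -15.5539, 1.0815, 19.4600)

x' = -11.0000 + 19.6000·cos(0.2967)·0.2 = -7.2513
y' = -16.7000 + 19.6000·sin(0.2967)·0.2 = -15.5539
θ' = 0.2967 + (19.6000/1.6)·tan(0.31)·0.2 = 1.0815
v' = 19.6000 − 0.7000·0.2 = 19.4600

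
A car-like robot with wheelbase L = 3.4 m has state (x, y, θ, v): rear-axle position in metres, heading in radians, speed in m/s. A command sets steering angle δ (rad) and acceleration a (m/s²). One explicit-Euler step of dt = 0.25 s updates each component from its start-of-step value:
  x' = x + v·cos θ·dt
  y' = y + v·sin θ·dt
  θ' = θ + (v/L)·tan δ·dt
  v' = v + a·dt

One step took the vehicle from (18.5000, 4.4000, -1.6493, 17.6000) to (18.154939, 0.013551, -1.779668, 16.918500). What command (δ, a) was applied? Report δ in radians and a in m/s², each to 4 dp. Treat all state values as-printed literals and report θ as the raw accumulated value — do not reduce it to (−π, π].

a = (v'−v)/dt = (-0.681500)/0.25 = -2.7260
Δθ = θ'−θ = -0.130368;  (v·dt/L) = 17.6000·0.25/3.4 = 1.294118
tan δ = Δθ·L/(v·dt) = -0.100739  →  δ = -0.1004

δ = -0.1004, a = -2.7260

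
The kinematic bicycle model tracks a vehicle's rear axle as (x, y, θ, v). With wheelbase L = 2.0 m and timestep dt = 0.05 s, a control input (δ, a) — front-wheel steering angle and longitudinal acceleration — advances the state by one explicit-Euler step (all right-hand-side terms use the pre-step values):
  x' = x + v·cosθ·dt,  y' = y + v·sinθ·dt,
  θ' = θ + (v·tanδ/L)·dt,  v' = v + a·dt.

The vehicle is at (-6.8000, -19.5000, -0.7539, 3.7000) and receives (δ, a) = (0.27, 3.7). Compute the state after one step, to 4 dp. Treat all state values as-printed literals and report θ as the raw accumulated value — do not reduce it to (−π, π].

(-6.6651, -19.6266, -0.7283, 3.8850)

x' = -6.8000 + 3.7000·cos(-0.7539)·0.05 = -6.6651
y' = -19.5000 + 3.7000·sin(-0.7539)·0.05 = -19.6266
θ' = -0.7539 + (3.7000/2.0)·tan(0.27)·0.05 = -0.7283
v' = 3.7000 + 3.7000·0.05 = 3.8850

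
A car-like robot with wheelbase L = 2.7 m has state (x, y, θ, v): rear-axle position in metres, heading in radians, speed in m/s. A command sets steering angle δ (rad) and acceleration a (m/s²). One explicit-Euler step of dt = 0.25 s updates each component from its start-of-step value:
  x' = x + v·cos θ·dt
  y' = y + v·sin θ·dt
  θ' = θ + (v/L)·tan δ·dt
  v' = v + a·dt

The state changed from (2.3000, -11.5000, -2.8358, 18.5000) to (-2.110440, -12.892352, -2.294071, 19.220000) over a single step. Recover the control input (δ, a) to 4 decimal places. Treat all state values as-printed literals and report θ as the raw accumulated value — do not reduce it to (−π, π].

a = (v'−v)/dt = (0.720000)/0.25 = 2.8800
Δθ = θ'−θ = 0.541729;  (v·dt/L) = 18.5000·0.25/2.7 = 1.712963
tan δ = Δθ·L/(v·dt) = 0.316253  →  δ = 0.3063

δ = 0.3063, a = 2.8800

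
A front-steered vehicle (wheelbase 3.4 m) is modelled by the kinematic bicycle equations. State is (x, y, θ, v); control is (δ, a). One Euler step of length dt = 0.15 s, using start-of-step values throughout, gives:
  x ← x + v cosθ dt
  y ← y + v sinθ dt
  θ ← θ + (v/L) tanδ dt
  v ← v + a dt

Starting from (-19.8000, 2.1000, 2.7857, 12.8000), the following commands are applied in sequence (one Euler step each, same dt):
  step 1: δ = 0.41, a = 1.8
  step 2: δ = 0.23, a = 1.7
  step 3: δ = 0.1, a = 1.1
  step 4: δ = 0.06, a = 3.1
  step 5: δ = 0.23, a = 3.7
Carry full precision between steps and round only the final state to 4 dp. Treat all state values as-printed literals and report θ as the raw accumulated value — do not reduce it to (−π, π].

(-29.6412, 2.5180, 3.4050, 14.5100)

after step 1 (δ=0.41, a=1.8): (-21.599685, 2.768980, 3.031139, 13.070000)
after step 2 (δ=0.23, a=1.7): (-23.548238, 2.985085, 3.166150, 13.325000)
after step 3 (δ=0.1, a=1.1): (-25.546385, 2.936006, 3.225134, 13.490000)
after step 4 (δ=0.06, a=3.1): (-27.562828, 2.767158, 3.260885, 13.955000)
after step 5 (δ=0.23, a=3.7): (-29.641202, 2.518040, 3.405038, 14.510000)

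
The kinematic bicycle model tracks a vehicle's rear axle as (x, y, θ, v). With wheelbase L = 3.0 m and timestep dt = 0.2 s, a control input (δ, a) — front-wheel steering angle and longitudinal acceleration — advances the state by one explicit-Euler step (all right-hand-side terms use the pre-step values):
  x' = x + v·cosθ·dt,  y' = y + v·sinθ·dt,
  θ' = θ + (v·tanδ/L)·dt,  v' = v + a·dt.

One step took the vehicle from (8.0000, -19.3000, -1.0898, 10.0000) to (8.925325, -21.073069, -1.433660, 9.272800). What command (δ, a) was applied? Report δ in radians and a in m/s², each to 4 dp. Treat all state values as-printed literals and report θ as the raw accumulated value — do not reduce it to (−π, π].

δ = -0.4762, a = -3.6360

a = (v'−v)/dt = (-0.727200)/0.2 = -3.6360
Δθ = θ'−θ = -0.343860;  (v·dt/L) = 10.0000·0.2/3.0 = 0.666667
tan δ = Δθ·L/(v·dt) = -0.515790  →  δ = -0.4762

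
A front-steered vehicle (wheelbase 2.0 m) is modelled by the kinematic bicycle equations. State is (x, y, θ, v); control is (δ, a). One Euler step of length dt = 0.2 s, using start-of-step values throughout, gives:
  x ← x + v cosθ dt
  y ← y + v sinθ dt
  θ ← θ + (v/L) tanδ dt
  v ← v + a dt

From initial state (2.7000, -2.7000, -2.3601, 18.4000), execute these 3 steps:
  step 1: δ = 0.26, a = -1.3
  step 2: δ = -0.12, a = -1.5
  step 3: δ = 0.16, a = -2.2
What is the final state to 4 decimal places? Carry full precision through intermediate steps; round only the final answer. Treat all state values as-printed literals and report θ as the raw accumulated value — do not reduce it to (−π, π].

after step 1 (δ=0.26, a=-1.3): (0.087704, -5.291970, -1.870620, 18.140000)
after step 2 (δ=-0.12, a=-1.5): (-0.983833, -8.758120, -2.089351, 17.840000)
after step 3 (δ=0.16, a=-2.2): (-2.752225, -11.857057, -1.801450, 17.400000)

(-2.7522, -11.8571, -1.8015, 17.4000)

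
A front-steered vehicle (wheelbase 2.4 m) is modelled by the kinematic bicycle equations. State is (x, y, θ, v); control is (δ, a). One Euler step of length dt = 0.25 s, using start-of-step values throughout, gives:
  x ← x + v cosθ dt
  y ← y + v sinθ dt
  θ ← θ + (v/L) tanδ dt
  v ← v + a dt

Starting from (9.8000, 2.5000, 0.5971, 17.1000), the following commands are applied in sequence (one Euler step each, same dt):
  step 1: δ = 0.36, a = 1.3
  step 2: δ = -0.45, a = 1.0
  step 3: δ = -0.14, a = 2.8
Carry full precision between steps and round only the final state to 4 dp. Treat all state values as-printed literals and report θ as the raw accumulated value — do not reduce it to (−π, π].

after step 1 (δ=0.36, a=1.3): (13.335295, 4.903604, 1.267568, 17.425000)
after step 2 (δ=-0.45, a=1.0): (14.636085, 9.061111, 0.390772, 17.675000)
after step 3 (δ=-0.14, a=2.8): (18.721728, 10.744224, 0.131315, 18.375000)

(18.7217, 10.7442, 0.1313, 18.3750)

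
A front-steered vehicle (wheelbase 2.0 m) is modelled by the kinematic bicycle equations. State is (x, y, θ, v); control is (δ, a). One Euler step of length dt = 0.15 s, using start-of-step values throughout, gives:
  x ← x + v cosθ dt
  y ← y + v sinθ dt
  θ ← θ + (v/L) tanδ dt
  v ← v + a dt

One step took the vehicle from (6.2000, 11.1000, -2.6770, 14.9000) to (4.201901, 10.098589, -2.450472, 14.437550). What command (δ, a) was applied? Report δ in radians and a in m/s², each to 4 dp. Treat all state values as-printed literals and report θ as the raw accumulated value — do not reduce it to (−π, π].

a = (v'−v)/dt = (-0.462450)/0.15 = -3.0830
Δθ = θ'−θ = 0.226528;  (v·dt/L) = 14.9000·0.15/2.0 = 1.117500
tan δ = Δθ·L/(v·dt) = 0.202710  →  δ = 0.2000

δ = 0.2000, a = -3.0830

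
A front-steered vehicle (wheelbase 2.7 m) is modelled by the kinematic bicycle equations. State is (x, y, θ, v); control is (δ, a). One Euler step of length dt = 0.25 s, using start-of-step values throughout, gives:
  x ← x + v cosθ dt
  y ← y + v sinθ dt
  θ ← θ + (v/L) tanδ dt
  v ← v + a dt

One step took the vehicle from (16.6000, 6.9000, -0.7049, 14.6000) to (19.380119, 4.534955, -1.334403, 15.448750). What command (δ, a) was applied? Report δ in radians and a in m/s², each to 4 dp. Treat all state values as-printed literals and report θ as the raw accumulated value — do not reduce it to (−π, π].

a = (v'−v)/dt = (0.848750)/0.25 = 3.3950
Δθ = θ'−θ = -0.629503;  (v·dt/L) = 14.6000·0.25/2.7 = 1.351852
tan δ = Δθ·L/(v·dt) = -0.465660  →  δ = -0.4358

δ = -0.4358, a = 3.3950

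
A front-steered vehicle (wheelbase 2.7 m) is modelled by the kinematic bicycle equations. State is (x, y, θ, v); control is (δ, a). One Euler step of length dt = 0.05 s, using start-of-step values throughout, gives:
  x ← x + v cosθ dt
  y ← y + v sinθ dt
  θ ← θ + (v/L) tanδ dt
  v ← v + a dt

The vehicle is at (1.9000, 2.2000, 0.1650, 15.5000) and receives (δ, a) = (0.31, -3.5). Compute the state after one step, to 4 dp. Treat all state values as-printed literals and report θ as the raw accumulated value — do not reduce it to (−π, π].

x' = 1.9000 + 15.5000·cos(0.1650)·0.05 = 2.6645
y' = 2.2000 + 15.5000·sin(0.1650)·0.05 = 2.3273
θ' = 0.1650 + (15.5000/2.7)·tan(0.31)·0.05 = 0.2569
v' = 15.5000 − 3.5000·0.05 = 15.3250

(2.6645, 2.3273, 0.2569, 15.3250)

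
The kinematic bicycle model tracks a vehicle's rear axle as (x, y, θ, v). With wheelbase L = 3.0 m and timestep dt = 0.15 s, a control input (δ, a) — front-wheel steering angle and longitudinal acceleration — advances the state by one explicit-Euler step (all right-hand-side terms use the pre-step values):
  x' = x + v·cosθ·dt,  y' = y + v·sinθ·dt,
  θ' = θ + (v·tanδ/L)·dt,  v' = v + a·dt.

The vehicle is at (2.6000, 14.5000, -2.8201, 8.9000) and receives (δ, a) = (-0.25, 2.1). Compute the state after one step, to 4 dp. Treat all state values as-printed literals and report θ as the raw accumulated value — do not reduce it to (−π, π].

(1.3334, 14.0782, -2.9337, 9.2150)

x' = 2.6000 + 8.9000·cos(-2.8201)·0.15 = 1.3334
y' = 14.5000 + 8.9000·sin(-2.8201)·0.15 = 14.0782
θ' = -2.8201 + (8.9000/3.0)·tan(-0.25)·0.15 = -2.9337
v' = 8.9000 + 2.1000·0.15 = 9.2150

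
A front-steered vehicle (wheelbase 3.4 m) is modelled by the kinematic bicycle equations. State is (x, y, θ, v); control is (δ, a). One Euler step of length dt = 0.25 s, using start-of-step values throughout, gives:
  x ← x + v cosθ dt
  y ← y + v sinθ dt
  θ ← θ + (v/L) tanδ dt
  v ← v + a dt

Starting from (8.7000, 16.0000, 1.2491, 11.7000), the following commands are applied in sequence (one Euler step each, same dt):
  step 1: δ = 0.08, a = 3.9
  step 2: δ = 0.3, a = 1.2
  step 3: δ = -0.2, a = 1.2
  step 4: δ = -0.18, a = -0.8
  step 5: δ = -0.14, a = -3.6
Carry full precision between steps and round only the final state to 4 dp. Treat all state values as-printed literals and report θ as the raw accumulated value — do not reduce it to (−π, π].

(11.8994, 31.4488, 1.0999, 12.1750)

after step 1 (δ=0.08, a=3.9): (9.624816, 18.774949, 1.318071, 12.675000)
after step 2 (δ=0.3, a=1.2): (10.417142, 21.843042, 1.606368, 12.975000)
after step 3 (δ=-0.2, a=1.2): (10.301782, 25.084740, 1.412973, 13.275000)
after step 4 (δ=-0.18, a=-0.8): (10.823386, 28.362244, 1.235352, 13.075000)
after step 5 (δ=-0.14, a=-3.6): (11.899421, 31.448807, 1.099870, 12.175000)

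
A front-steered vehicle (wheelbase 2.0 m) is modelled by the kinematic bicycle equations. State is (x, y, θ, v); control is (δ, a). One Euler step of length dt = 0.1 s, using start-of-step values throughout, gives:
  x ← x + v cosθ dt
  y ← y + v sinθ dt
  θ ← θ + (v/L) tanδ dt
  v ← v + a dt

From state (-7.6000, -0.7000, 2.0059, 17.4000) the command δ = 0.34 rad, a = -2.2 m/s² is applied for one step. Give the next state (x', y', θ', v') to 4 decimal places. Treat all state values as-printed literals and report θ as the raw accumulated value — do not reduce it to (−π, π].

(-8.3334, 0.8779, 2.3137, 17.1800)

x' = -7.6000 + 17.4000·cos(2.0059)·0.1 = -8.3334
y' = -0.7000 + 17.4000·sin(2.0059)·0.1 = 0.8779
θ' = 2.0059 + (17.4000/2.0)·tan(0.34)·0.1 = 2.3137
v' = 17.4000 − 2.2000·0.1 = 17.1800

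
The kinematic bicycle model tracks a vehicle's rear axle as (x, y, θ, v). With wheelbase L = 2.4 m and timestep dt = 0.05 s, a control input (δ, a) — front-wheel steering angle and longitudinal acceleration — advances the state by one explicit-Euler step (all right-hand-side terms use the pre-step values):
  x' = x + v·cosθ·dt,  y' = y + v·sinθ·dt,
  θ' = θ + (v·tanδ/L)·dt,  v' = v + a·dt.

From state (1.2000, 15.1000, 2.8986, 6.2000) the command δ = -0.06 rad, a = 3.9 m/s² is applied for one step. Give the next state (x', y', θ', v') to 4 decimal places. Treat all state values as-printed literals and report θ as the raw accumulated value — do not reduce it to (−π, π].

(0.8991, 15.1746, 2.8908, 6.3950)

x' = 1.2000 + 6.2000·cos(2.8986)·0.05 = 0.8991
y' = 15.1000 + 6.2000·sin(2.8986)·0.05 = 15.1746
θ' = 2.8986 + (6.2000/2.4)·tan(-0.06)·0.05 = 2.8908
v' = 6.2000 + 3.9000·0.05 = 6.3950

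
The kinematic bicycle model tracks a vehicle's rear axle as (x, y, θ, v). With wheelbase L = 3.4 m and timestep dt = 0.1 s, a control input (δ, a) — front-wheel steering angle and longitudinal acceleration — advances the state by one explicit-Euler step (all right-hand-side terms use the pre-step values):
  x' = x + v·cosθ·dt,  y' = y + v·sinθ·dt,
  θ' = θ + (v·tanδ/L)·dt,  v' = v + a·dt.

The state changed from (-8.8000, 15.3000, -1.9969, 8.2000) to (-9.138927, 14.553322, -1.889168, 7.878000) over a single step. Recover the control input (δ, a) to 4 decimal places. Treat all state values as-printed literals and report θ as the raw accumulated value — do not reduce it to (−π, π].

δ = 0.4201, a = -3.2200

a = (v'−v)/dt = (-0.322000)/0.1 = -3.2200
Δθ = θ'−θ = 0.107732;  (v·dt/L) = 8.2000·0.1/3.4 = 0.241176
tan δ = Δθ·L/(v·dt) = 0.446694  →  δ = 0.4201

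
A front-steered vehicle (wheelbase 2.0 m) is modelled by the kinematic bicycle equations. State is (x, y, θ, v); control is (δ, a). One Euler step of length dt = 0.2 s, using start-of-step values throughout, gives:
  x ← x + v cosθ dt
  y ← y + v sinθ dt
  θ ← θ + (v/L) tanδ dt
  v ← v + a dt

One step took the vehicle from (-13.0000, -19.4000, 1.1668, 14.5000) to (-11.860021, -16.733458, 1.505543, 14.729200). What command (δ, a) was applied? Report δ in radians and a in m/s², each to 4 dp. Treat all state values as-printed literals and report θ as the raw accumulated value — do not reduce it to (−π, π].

δ = 0.2295, a = 1.1460

a = (v'−v)/dt = (0.229200)/0.2 = 1.1460
Δθ = θ'−θ = 0.338743;  (v·dt/L) = 14.5000·0.2/2.0 = 1.450000
tan δ = Δθ·L/(v·dt) = 0.233616  →  δ = 0.2295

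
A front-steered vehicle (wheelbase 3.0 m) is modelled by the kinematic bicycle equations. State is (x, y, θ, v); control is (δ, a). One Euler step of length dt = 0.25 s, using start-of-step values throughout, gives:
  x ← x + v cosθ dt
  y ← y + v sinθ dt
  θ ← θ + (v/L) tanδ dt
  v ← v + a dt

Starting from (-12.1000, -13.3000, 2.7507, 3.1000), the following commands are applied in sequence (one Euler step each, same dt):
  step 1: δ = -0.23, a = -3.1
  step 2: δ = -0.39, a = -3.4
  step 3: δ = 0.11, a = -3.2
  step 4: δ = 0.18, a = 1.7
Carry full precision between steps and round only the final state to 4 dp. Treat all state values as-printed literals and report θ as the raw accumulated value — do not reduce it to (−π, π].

after step 1 (δ=-0.23, a=-3.1): (-12.816541, -13.004714, 2.690213, 2.325000)
after step 2 (δ=-0.39, a=-3.4): (-13.339577, -12.751169, 2.610571, 1.475000)
after step 3 (δ=0.11, a=-3.2): (-13.657546, -12.564428, 2.624147, 0.675000)
after step 4 (δ=0.18, a=1.7): (-13.804204, -12.480954, 2.634382, 1.100000)

(-13.8042, -12.4810, 2.6344, 1.1000)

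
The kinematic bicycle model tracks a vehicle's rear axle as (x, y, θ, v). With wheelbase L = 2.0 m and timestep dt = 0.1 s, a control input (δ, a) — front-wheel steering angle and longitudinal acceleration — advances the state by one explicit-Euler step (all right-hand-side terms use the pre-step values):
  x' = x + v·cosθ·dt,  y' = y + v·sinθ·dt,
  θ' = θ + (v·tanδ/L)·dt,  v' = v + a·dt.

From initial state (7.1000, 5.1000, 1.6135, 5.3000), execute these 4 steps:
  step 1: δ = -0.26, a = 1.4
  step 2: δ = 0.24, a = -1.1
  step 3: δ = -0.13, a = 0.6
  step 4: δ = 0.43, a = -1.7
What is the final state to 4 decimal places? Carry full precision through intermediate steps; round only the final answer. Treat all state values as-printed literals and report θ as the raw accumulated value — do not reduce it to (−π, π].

(7.0697, 7.2449, 1.6983, 5.2200)

after step 1 (δ=-0.26, a=1.4): (7.077374, 5.629517, 1.543004, 5.440000)
after step 2 (δ=0.24, a=-1.1): (7.092491, 6.173307, 1.609567, 5.330000)
after step 3 (δ=-0.13, a=0.6): (7.071831, 6.705906, 1.574726, 5.390000)
after step 4 (δ=0.43, a=-1.7): (7.069713, 7.244902, 1.698324, 5.220000)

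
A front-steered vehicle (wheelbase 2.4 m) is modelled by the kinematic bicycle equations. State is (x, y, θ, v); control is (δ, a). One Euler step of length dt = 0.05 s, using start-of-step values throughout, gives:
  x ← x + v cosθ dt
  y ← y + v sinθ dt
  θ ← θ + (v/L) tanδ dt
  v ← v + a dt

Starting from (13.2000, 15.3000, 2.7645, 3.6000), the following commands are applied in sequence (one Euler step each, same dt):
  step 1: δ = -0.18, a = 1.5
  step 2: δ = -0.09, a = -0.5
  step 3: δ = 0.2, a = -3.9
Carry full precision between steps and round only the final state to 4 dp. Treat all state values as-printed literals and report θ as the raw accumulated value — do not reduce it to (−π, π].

after step 1 (δ=-0.18, a=1.5): (13.032647, 15.366279, 2.750852, 3.675000)
after step 2 (δ=-0.09, a=-0.5): (12.862747, 15.436265, 2.743943, 3.650000)
after step 3 (δ=0.2, a=-3.9): (12.694486, 15.506938, 2.759357, 3.455000)

(12.6945, 15.5069, 2.7594, 3.4550)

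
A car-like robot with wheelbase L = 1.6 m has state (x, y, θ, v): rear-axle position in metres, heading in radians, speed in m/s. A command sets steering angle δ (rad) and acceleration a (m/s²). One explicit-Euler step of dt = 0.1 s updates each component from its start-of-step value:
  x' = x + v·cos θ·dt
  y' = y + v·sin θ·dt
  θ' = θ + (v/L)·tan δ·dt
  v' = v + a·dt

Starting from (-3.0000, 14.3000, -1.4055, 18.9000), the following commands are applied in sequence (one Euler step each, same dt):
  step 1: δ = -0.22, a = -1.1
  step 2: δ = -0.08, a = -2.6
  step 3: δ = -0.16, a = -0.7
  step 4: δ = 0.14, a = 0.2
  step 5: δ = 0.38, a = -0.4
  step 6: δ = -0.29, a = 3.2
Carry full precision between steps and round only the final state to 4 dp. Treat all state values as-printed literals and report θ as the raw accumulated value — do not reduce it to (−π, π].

after step 1 (δ=-0.22, a=-1.1): (-2.689011, 12.435761, -1.669650, 18.790000)
after step 2 (δ=-0.08, a=-2.6): (-2.874455, 10.565935, -1.763801, 18.530000)
after step 3 (δ=-0.16, a=-0.7): (-3.229877, 8.747341, -1.950699, 18.460000)
after step 4 (δ=0.14, a=0.2): (-3.914430, 7.032959, -1.788110, 18.480000)
after step 5 (δ=0.38, a=-0.4): (-4.312872, 5.228424, -1.326789, 18.440000)
after step 6 (δ=-0.29, a=3.2): (-3.867374, 3.439048, -1.670709, 18.760000)

(-3.8674, 3.4390, -1.6707, 18.7600)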